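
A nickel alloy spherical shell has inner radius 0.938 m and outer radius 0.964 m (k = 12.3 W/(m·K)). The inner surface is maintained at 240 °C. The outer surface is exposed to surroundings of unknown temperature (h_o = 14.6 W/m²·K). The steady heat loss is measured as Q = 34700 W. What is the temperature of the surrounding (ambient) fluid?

Sum the resistances:
  R_nickel alloy = (1/0.938 − 1/0.964)/(4πk) = 0.02875/(4π·12.3) = 1.860×10^-4 K/W
  R_conv,out = 1/(4πr²h) = 1/(4π·0.964²·14.6) = 0.005865 K/W
ΣR = 0.006051 K/W
ΔT = Q·ΣR = 34700 × 0.006051 = 210.0 K
Heat flows outward, so T_out = T_in − ΔT = 240 − 210.0 = 30.0 °C

T_out = 30.0 °C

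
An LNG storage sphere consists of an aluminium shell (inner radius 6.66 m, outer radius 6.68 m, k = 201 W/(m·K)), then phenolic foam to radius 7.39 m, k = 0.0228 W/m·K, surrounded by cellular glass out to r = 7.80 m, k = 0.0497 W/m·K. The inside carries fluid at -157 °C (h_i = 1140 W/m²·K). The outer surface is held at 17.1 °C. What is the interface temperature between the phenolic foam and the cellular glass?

T = -15.1 °C

Series thermal resistances, inner to outer:
  R_conv,in = 1/(4πr²h) = 1/(4π·6.66²·1140) = 1.574×10^-6 K/W
  R_aluminium = (1/6.66 − 1/6.68)/(4πk) = 4.496×10^-4/(4π·201) = 1.780×10^-7 K/W
  R_phenolic foam = (1/6.68 − 1/7.39)/(4πk) = 0.01438/(4π·0.0228) = 0.05020 K/W
  R_cellular glass = (1/7.39 − 1/7.80)/(4πk) = 0.007113/(4π·0.0497) = 0.01139 K/W
ΣR = 1.574×10^-6 + 1.780×10^-7 + 0.05020 + 0.01139 = 0.06159 K/W
Q = ΔT/ΣR = (-157 °C − 17.1 °C)/0.06159 = -2827 W
From the inner boundary to the phenolic foam/cellular glass interface, ΣR_partial = 0.05020 K/W.
T_interface = T_in − Q·ΣR_partial = -157 °C − (-2827)(0.05020) = -15.1 °C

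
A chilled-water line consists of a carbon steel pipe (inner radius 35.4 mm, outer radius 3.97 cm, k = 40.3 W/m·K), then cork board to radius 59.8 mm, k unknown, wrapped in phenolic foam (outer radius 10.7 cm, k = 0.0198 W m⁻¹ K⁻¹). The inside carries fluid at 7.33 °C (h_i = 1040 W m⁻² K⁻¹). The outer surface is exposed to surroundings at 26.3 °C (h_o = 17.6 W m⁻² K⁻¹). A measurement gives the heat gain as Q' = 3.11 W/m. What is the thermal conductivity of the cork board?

k = 0.0489 W/m·K

ΣR = ΔT/Q' = |7.33 − 26.3|/3.11 = 6.100 m·K/W
Known resistances:
  R'_conv,in = 1/(2πr h) = 1/(2π·0.0354·1040) = 0.004323 m·K/W
  R'_carbon steel = ln(0.0397/0.0354)/(2πk) = 0.1146/(2π·40.3) = 4.527×10^-4 m·K/W
  R'_phenolic foam = ln(0.107/0.0598)/(2πk) = 0.5818/(2π·0.0198) = 4.677 m·K/W
  R'_conv,out = 1/(2πr h) = 1/(2π·0.107·17.6) = 0.08451 m·K/W
R_cork board = ΣR − ΣR_known = 6.100 − 4.766 = 1.334 m·K/W
ln(r₂/r₁)/(2πk) = 1.334 ⇒ k = 0.4097/(2π·1.334) = 0.0489 W/m·K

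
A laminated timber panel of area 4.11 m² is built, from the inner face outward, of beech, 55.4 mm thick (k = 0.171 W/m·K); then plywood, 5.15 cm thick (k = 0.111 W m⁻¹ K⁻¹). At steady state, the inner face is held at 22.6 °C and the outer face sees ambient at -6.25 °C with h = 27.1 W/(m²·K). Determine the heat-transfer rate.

Series thermal resistances, inner to outer:
  R_beech = L/(kA) = 0.0554/(0.171·4.11) = 0.07883 K/W
  R_plywood = L/(kA) = 0.0515/(0.111·4.11) = 0.1129 K/W
  R_conv,out = 1/(hA) = 1/(27.1·4.11) = 0.008978 K/W
ΣR = 0.07883 + 0.1129 + 0.008978 = 0.2007 K/W
Q = ΔT/ΣR = (22.6 °C − -6.25 °C)/0.2007 = 144 W

Q = 144 W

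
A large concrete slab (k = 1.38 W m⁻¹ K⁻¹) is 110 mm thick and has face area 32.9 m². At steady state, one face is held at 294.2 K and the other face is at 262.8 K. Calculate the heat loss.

Q = 13.0 kW

Q = kA·ΔT/L = 1.38 × 32.9 × |294.2 K − 262.8 K| / 0.110 = 13000 W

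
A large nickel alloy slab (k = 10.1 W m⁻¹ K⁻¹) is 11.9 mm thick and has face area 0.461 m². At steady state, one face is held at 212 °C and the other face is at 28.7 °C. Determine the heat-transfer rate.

Q = 71.7 kW

Q = kA·ΔT/L = 10.1 × 0.461 × |212 °C − 28.7 °C| / 0.0119 = 71700 W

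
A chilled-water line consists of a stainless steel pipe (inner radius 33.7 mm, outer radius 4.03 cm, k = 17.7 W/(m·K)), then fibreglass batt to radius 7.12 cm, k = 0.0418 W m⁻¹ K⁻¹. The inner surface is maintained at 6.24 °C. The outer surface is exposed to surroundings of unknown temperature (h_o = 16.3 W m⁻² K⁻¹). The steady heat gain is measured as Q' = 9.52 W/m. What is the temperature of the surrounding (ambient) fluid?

Sum the resistances:
  R'_stainless steel = ln(0.0403/0.0337)/(2πk) = 0.1789/(2π·17.7) = 0.001608 m·K/W
  R'_fibreglass batt = ln(0.0712/0.0403)/(2πk) = 0.5691/(2π·0.0418) = 2.167 m·K/W
  R'_conv,out = 1/(2πr h) = 1/(2π·0.0712·16.3) = 0.1371 m·K/W
ΣR = 2.306 m·K/W
ΔT = Q'·ΣR = 9.52 × 2.306 = 21.95 K
Heat flows inward, so T_out = T_in + ΔT = 6.24 + 21.95 = 28.2 °C

T_out = 28.2 °C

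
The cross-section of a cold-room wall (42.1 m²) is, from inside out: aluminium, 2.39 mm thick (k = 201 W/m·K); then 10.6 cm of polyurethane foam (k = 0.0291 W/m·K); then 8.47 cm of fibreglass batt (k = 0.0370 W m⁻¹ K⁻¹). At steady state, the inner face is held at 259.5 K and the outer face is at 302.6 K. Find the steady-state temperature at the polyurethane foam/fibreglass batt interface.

Resistance network (inner→outer):
  R_aluminium = L/(kA) = 0.00239/(201·42.1) = 2.824×10^-7 K/W
  R_polyurethane foam = L/(kA) = 0.106/(0.0291·42.1) = 0.08652 K/W
  R_fibreglass batt = L/(kA) = 0.0847/(0.0370·42.1) = 0.05438 K/W
ΣR = 2.824×10^-7 + 0.08652 + 0.05438 = 0.1409 K/W
Q = ΔT/ΣR = (259.5 K − 302.6 K)/0.1409 = -305.9 W
From the inner boundary to the polyurethane foam/fibreglass batt interface, ΣR_partial = 0.08652 K/W.
T_interface = T_in − Q·ΣR_partial = 259.5 K − (-305.9)(0.08652) = 286.0 K

T = 286.0 K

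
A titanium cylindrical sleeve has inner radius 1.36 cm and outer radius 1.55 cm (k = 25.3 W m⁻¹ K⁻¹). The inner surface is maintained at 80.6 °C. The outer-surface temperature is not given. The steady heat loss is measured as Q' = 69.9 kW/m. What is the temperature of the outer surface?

Sum the resistances:
  R'_titanium = ln(0.0155/0.0136)/(2πk) = 0.1308/(2π·25.3) = 8.226×10^-4 m·K/W
ΣR = 8.226×10^-4 m·K/W
ΔT = Q'·ΣR = 69900 × 8.226×10^-4 = 57.50 K
Heat flows outward, so T_out = T_in − ΔT = 80.6 − 57.50 = 23.1 °C

T_out = 23.1 °C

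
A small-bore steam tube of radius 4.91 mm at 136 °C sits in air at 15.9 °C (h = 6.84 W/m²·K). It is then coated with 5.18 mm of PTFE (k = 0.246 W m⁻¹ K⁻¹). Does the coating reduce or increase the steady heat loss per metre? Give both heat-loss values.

Critical radius for a cylinder: r_cr = k/h = 0.0360 m = 3.60 cm.
Outer radius after coating: r₂ = 0.00491 + 0.00518 = 0.01009 m.
Since r₁ < r_cr and r₂ ≤ r_cr, the coating moves toward the maximum at r_cr — heat loss rises.
Bare: R = 1/(2πr₁h) = 4.739 m·K/W; Q = 120.1/4.739 = 25.3 W/m.
Coated: R = R_cond + R_conv = 2.772 m·K/W; Q = 120.1/2.772 = 43.3 W/m.

increases: 25.3 → 43.3 W/m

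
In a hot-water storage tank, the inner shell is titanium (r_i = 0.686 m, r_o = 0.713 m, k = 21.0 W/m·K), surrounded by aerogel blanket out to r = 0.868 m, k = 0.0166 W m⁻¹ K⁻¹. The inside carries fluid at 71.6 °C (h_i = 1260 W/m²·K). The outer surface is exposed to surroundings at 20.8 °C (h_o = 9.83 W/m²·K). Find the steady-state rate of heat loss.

Q = 41.9 W

Resistance network (inner→outer):
  R_conv,in = 1/(4πr²h) = 1/(4π·0.686²·1260) = 1.342×10^-4 K/W
  R_titanium = (1/0.686 − 1/0.713)/(4πk) = 0.05520/(4π·21.0) = 2.092×10^-4 K/W
  R_aerogel blanket = (1/0.713 − 1/0.868)/(4πk) = 0.2505/(4π·0.0166) = 1.201 K/W
  R_conv,out = 1/(4πr²h) = 1/(4π·0.868²·9.83) = 0.01074 K/W
ΣR = 1.342×10^-4 + 2.092×10^-4 + 1.201 + 0.01074 = 1.212 K/W
Q = ΔT/ΣR = (71.6 °C − 20.8 °C)/1.212 = 41.9 W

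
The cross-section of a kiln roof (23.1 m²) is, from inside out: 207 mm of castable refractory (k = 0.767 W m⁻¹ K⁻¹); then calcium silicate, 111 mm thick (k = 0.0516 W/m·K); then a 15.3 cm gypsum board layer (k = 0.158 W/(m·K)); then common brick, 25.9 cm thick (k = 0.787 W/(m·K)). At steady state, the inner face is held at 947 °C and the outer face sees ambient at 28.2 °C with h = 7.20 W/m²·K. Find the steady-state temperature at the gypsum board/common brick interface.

T = 140 °C

Treat each layer as a resistance in series:
  R_castable refractory = L/(kA) = 0.207/(0.767·23.1) = 0.01168 K/W
  R_calcium silicate = L/(kA) = 0.111/(0.0516·23.1) = 0.09312 K/W
  R_gypsum board = L/(kA) = 0.153/(0.158·23.1) = 0.04192 K/W
  R_common brick = L/(kA) = 0.259/(0.787·23.1) = 0.01425 K/W
  R_conv,out = 1/(hA) = 1/(7.20·23.1) = 0.006013 K/W
ΣR = 0.01168 + 0.09312 + 0.04192 + 0.01425 + 0.006013 = 0.1670 K/W
Q = ΔT/ΣR = (947 °C − 28.2 °C)/0.1670 = 5502 W
From the inner boundary to the gypsum board/common brick interface, ΣR_partial = 0.1467 K/W.
T_interface = T_in − Q·ΣR_partial = 947 °C − (5502)(0.1467) = 140 °C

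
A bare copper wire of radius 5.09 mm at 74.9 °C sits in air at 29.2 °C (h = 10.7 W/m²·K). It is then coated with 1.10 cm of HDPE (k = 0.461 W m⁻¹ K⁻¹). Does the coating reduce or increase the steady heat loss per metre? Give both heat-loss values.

Critical radius for a cylinder: r_cr = k/h = 0.0431 m = 4.31 cm.
Outer radius after coating: r₂ = 0.00509 + 0.0110 = 0.01609 m.
Since r₁ < r_cr and r₂ ≤ r_cr, the coating moves toward the maximum at r_cr — heat loss rises.
Bare: R = 1/(2πr₁h) = 2.922 m·K/W; Q = 45.7/2.922 = 15.6 W/m.
Coated: R = R_cond + R_conv = 1.322 m·K/W; Q = 45.7/1.322 = 34.6 W/m.

increases: 15.6 → 34.6 W/m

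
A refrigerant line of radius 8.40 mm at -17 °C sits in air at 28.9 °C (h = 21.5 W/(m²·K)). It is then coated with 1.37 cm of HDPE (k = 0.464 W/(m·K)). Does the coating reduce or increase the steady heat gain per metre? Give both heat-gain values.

increases: 52.1 → 68.8 W/m

Critical radius for a cylinder: r_cr = k/h = 0.0216 m = 2.16 cm.
Outer radius after coating: r₂ = 0.00840 + 0.0137 = 0.02210 m.
r₁ < r_cr < r₂: heat gain rises to a maximum at r_cr then falls. Whether the coating helps depends on whether Q(r₂) has dropped back below Q(r₁).
Bare: R = 1/(2πr₁h) = 0.8813 m·K/W; Q = 45.9/0.8813 = 52.1 W/m.
Coated: R = R_cond + R_conv = 0.6668 m·K/W; Q = 45.9/0.6668 = 68.8 W/m.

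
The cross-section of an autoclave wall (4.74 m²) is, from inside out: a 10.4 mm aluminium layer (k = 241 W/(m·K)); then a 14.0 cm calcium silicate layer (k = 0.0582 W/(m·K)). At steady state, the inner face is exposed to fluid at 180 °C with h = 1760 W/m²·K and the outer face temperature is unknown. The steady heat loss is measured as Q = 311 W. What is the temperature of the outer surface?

T_out = 22.1 °C

Series resistances:
  R_conv,in = 1/(hA) = 1/(1760·4.74) = 1.199×10^-4 K/W
  R_aluminium = L/(kA) = 0.0104/(241·4.74) = 9.104×10^-6 K/W
  R_calcium silicate = L/(kA) = 0.140/(0.0582·4.74) = 0.5075 K/W
ΣR = 0.5076 K/W
ΔT = Q·ΣR = 311 × 0.5076 = 157.9 K
Heat flows outward, so T_out = T_in − ΔT = 180 − 157.9 = 22.1 °C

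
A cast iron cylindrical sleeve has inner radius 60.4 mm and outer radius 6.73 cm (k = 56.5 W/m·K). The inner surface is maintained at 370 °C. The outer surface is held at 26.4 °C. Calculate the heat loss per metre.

Q' = 2πk·ΔT/ln(r₂/r₁) = 2π × 56.5 × 343.6 / ln(0.0673/0.0604) = 1.13×10^6 W/m

Q' = 1130 kW/m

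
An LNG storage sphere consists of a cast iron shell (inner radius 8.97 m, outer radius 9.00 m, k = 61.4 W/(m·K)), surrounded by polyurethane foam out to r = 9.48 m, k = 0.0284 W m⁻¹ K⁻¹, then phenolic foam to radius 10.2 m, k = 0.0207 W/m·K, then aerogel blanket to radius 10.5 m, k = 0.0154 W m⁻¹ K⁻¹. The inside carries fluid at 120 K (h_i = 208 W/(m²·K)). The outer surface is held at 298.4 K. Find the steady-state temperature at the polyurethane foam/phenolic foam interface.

Treat each layer as a resistance in series:
  R_conv,in = 1/(4πr²h) = 1/(4π·8.97²·208) = 4.755×10^-6 K/W
  R_cast iron = (1/8.97 − 1/9.00)/(4πk) = 3.716×10^-4/(4π·61.4) = 4.816×10^-7 K/W
  R_polyurethane foam = (1/9.00 − 1/9.48)/(4πk) = 0.005626/(4π·0.0284) = 0.01576 K/W
  R_phenolic foam = (1/9.48 − 1/10.2)/(4πk) = 0.007446/(4π·0.0207) = 0.02862 K/W
  R_aerogel blanket = (1/10.2 − 1/10.5)/(4πk) = 0.002801/(4π·0.0154) = 0.01447 K/W
ΣR = 4.755×10^-6 + 4.816×10^-7 + 0.01576 + 0.02862 + 0.01447 = 0.05886 K/W
Q = ΔT/ΣR = (120 K − 298.4 K)/0.05886 = -3031 W
From the inner boundary to the polyurethane foam/phenolic foam interface, ΣR_partial = 0.01577 K/W.
T_interface = T_in − Q·ΣR_partial = 120 K − (-3031)(0.01577) = 168 K

T = 168 K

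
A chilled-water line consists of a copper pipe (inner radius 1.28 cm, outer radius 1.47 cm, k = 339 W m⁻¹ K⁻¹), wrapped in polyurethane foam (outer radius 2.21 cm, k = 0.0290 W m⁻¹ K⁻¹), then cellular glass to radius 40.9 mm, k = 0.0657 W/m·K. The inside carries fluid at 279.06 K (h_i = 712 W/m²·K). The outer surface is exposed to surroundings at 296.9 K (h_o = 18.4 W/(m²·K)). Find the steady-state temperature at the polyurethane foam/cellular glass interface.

Resistance network (inner→outer):
  R'_conv,in = 1/(2πr h) = 1/(2π·0.0128·712) = 0.01746 m·K/W
  R'_copper = ln(0.0147/0.0128)/(2πk) = 0.1384/(2π·339) = 6.498×10^-5 m·K/W
  R'_polyurethane foam = ln(0.0221/0.0147)/(2πk) = 0.4077/(2π·0.0290) = 2.238 m·K/W
  R'_cellular glass = ln(0.0409/0.0221)/(2πk) = 0.6156/(2π·0.0657) = 1.491 m·K/W
  R'_conv,out = 1/(2πr h) = 1/(2π·0.0409·18.4) = 0.2115 m·K/W
ΣR = 0.01746 + 6.498×10^-5 + 2.238 + 1.491 + 0.2115 = 3.958 m·K/W
Q' = ΔT/ΣR = (279.06 K − 296.9 K)/3.958 = -4.507 W/m
From the inner boundary to the polyurethane foam/cellular glass interface, ΣR_partial = 2.256 m·K/W.
T_interface = T_in − Q'·ΣR_partial = 279.06 K − (-4.507)(2.256) = 289.2 K

T = 289.2 K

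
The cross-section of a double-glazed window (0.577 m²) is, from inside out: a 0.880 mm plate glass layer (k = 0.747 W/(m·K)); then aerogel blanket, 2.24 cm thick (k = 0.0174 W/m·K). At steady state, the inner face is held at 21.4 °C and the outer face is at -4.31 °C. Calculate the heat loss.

Resistance network (inner→outer):
  R_plate glass = L/(kA) = 8.80×10^-4/(0.747·0.577) = 0.002042 K/W
  R_aerogel blanket = L/(kA) = 0.0224/(0.0174·0.577) = 2.231 K/W
ΣR = 0.002042 + 2.231 = 2.233 K/W
Q = ΔT/ΣR = (21.4 °C − -4.31 °C)/2.233 = 11.5 W

Q = 11.5 W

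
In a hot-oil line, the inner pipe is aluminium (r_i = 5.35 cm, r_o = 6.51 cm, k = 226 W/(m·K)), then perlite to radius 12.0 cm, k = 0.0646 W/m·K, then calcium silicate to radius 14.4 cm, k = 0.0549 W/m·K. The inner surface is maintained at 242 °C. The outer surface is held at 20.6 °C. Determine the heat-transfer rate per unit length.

Q' = 109 W/m

Series thermal resistances, inner to outer:
  R'_aluminium = ln(0.0651/0.0535)/(2πk) = 0.1962/(2π·226) = 1.382×10^-4 m·K/W
  R'_perlite = ln(0.120/0.0651)/(2πk) = 0.6116/(2π·0.0646) = 1.507 m·K/W
  R'_calcium silicate = ln(0.144/0.120)/(2πk) = 0.1823/(2π·0.0549) = 0.5285 m·K/W
ΣR = 1.382×10^-4 + 1.507 + 0.5285 = 2.036 m·K/W
Q' = ΔT/ΣR = (242 °C − 20.6 °C)/2.036 = 109 W/m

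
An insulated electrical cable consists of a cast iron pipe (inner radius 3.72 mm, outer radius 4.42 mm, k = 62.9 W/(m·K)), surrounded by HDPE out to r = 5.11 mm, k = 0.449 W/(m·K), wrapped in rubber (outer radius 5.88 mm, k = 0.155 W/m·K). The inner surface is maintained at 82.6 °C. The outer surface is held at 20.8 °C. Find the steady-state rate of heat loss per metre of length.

Q' = 315 W/m

Treat each layer as a resistance in series:
  R'_cast iron = ln(0.00442/0.00372)/(2πk) = 0.1724/(2π·62.9) = 4.363×10^-4 m·K/W
  R'_HDPE = ln(0.00511/0.00442)/(2πk) = 0.1451/(2π·0.449) = 0.05142 m·K/W
  R'_rubber = ln(0.00588/0.00511)/(2πk) = 0.1404/(2π·0.155) = 0.1441 m·K/W
ΣR = 4.363×10^-4 + 0.05142 + 0.1441 = 0.1960 m·K/W
Q' = ΔT/ΣR = (82.6 °C − 20.8 °C)/0.1960 = 315 W/m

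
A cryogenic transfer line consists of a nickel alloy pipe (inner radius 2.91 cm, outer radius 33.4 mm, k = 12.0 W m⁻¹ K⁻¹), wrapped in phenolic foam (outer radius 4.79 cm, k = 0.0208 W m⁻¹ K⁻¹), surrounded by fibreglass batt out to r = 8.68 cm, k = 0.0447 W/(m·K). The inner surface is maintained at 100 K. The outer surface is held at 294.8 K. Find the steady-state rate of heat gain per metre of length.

Q' = 39.9 W/m

Series thermal resistances, inner to outer:
  R'_nickel alloy = ln(0.0334/0.0291)/(2πk) = 0.1378/(2π·12.0) = 0.001828 m·K/W
  R'_phenolic foam = ln(0.0479/0.0334)/(2πk) = 0.3606/(2π·0.0208) = 2.759 m·K/W
  R'_fibreglass batt = ln(0.0868/0.0479)/(2πk) = 0.5945/(2π·0.0447) = 2.117 m·K/W
ΣR = 0.001828 + 2.759 + 2.117 = 4.878 m·K/W
Q' = ΔT/ΣR = (100 K − 294.8 K)/4.878 = -39.9 W/m
(Negative Q' ⇒ heat flows inward; heat gain = 39.9 W/m.)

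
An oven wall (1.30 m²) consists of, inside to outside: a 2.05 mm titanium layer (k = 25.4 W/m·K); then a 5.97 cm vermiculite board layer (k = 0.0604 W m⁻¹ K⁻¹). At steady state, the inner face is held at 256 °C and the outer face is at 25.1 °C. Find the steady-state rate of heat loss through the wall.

Q = 304 W

Resistance network (inner→outer):
  R_titanium = L/(kA) = 0.00205/(25.4·1.30) = 6.208×10^-5 K/W
  R_vermiculite board = L/(kA) = 0.0597/(0.0604·1.30) = 0.7603 K/W
ΣR = 6.208×10^-5 + 0.7603 = 0.7604 K/W
Q = ΔT/ΣR = (256 °C − 25.1 °C)/0.7604 = 304 W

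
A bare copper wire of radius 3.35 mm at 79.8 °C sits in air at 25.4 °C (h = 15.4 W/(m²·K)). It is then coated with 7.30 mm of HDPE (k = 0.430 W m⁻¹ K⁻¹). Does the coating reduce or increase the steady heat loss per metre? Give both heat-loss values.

increases: 17.6 → 38.9 W/m

Critical radius for a cylinder: r_cr = k/h = 0.0279 m = 2.79 cm.
Outer radius after coating: r₂ = 0.00335 + 0.00730 = 0.01065 m.
Since r₁ < r_cr and r₂ ≤ r_cr, the coating moves toward the maximum at r_cr — heat loss rises.
Bare: R = 1/(2πr₁h) = 3.085 m·K/W; Q = 54.4/3.085 = 17.6 W/m.
Coated: R = R_cond + R_conv = 1.398 m·K/W; Q = 54.4/1.398 = 38.9 W/m.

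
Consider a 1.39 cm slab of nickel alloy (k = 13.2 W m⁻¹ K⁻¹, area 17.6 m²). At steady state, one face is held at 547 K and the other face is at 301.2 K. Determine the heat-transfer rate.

Q = kA·ΔT/L = 13.2 × 17.6 × |547 K − 301.2 K| / 0.0139 = 4.11×10^6 W

Q = 4.11×10^6 W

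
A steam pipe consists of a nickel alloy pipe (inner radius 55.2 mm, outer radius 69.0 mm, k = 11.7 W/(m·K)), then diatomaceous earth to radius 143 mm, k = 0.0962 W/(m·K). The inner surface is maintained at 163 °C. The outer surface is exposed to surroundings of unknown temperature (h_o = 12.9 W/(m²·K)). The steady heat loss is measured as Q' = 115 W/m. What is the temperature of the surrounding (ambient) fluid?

Series resistances:
  R'_nickel alloy = ln(0.0690/0.0552)/(2πk) = 0.2231/(2π·11.7) = 0.003035 m·K/W
  R'_diatomaceous earth = ln(0.143/0.0690)/(2πk) = 0.7287/(2π·0.0962) = 1.206 m·K/W
  R'_conv,out = 1/(2πr h) = 1/(2π·0.143·12.9) = 0.08628 m·K/W
ΣR = 1.295 m·K/W
ΔT = Q'·ΣR = 115 × 1.295 = 148.9 K
Heat flows outward, so T_out = T_in − ΔT = 163 − 148.9 = 14.1 °C

T_out = 14.1 °C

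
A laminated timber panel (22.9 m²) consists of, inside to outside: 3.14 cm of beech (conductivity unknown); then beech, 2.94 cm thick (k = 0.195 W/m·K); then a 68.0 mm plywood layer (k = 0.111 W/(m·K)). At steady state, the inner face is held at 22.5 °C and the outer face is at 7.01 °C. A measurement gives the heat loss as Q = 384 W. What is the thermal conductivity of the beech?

k = 0.196 W/m·K

ΣR = ΔT/Q = |22.5 − 7.01|/384 = 0.04034 K/W
Known resistances:
  R_beech = L/(kA) = 0.0294/(0.195·22.9) = 0.006584 K/W
  R_plywood = L/(kA) = 0.0680/(0.111·22.9) = 0.02675 K/W
R_beech = ΣR − ΣR_known = 0.04034 − 0.03333 = 0.007010 K/W
L/(kA) = 0.007010 ⇒ k = 0.0314/(0.007010·22.9) = 0.196 W/m·K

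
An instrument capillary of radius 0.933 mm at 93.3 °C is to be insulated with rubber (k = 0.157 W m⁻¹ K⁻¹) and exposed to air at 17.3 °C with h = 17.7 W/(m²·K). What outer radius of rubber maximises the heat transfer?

r_cr = 0.887 cm

For a cylinder, r_cr = k_ins/h = 0.157/17.7 = 0.00887 m = 0.887 cm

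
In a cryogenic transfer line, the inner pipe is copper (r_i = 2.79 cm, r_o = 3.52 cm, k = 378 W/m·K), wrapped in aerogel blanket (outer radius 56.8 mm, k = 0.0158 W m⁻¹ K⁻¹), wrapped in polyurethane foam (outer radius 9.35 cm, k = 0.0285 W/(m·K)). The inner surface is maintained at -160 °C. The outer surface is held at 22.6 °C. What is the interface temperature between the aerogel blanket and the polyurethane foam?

Resistance network (inner→outer):
  R'_copper = ln(0.0352/0.0279)/(2πk) = 0.2324/(2π·378) = 9.786×10^-5 m·K/W
  R'_aerogel blanket = ln(0.0568/0.0352)/(2πk) = 0.4785/(2π·0.0158) = 4.820 m·K/W
  R'_polyurethane foam = ln(0.0935/0.0568)/(2πk) = 0.4984/(2π·0.0285) = 2.783 m·K/W
ΣR = 9.786×10^-5 + 4.820 + 2.783 = 7.603 m·K/W
Q' = ΔT/ΣR = (-160 °C − 22.6 °C)/7.603 = -24.02 W/m
From the inner boundary to the aerogel blanket/polyurethane foam interface, ΣR_partial = 4.820 m·K/W.
T_interface = T_in − Q'·ΣR_partial = -160 °C − (-24.02)(4.820) = -44.2 °C

T = -44.2 °C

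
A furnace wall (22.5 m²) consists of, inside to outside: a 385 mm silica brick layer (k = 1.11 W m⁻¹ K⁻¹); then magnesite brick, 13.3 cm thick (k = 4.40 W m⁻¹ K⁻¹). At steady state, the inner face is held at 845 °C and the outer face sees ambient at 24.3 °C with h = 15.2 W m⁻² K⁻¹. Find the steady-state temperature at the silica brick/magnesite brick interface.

T = 202 °C

Resistance network (inner→outer):
  R_silica brick = L/(kA) = 0.385/(1.11·22.5) = 0.01542 K/W
  R_magnesite brick = L/(kA) = 0.133/(4.40·22.5) = 0.001343 K/W
  R_conv,out = 1/(hA) = 1/(15.2·22.5) = 0.002924 K/W
ΣR = 0.01542 + 0.001343 + 0.002924 = 0.01969 K/W
Q = ΔT/ΣR = (845 °C − 24.3 °C)/0.01969 = 41680 W
From the inner boundary to the silica brick/magnesite brick interface, ΣR_partial = 0.01542 K/W.
T_interface = T_in − Q·ΣR_partial = 845 °C − (41680)(0.01542) = 202 °C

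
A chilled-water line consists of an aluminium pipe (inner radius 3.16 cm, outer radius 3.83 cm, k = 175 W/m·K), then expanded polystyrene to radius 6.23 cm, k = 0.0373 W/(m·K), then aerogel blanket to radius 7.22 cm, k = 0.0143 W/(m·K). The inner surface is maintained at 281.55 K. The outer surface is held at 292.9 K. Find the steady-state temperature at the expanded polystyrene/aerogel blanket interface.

T = 287.9 K

Resistance network (inner→outer):
  R'_aluminium = ln(0.0383/0.0316)/(2πk) = 0.1923/(2π·175) = 1.749×10^-4 m·K/W
  R'_expanded polystyrene = ln(0.0623/0.0383)/(2πk) = 0.4865/(2π·0.0373) = 2.076 m·K/W
  R'_aerogel blanket = ln(0.0722/0.0623)/(2πk) = 0.1475/(2π·0.0143) = 1.641 m·K/W
ΣR = 1.749×10^-4 + 2.076 + 1.641 = 3.717 m·K/W
Q' = ΔT/ΣR = (281.55 K − 292.9 K)/3.717 = -3.054 W/m
From the inner boundary to the expanded polystyrene/aerogel blanket interface, ΣR_partial = 2.076 m·K/W.
T_interface = T_in − Q'·ΣR_partial = 281.55 K − (-3.054)(2.076) = 287.9 K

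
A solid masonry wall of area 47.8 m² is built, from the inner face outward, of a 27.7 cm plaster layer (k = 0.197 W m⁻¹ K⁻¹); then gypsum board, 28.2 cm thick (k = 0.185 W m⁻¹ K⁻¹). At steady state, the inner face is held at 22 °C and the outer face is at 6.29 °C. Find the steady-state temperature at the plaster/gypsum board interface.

Treat each layer as a resistance in series:
  R_plaster = L/(kA) = 0.277/(0.197·47.8) = 0.02942 K/W
  R_gypsum board = L/(kA) = 0.282/(0.185·47.8) = 0.03189 K/W
ΣR = 0.02942 + 0.03189 = 0.06131 K/W
Q = ΔT/ΣR = (22 °C − 6.29 °C)/0.06131 = 256.2 W
From the inner boundary to the plaster/gypsum board interface, ΣR_partial = 0.02942 K/W.
T_interface = T_in − Q·ΣR_partial = 22 °C − (256.2)(0.02942) = 14.5 °C

T = 14.5 °C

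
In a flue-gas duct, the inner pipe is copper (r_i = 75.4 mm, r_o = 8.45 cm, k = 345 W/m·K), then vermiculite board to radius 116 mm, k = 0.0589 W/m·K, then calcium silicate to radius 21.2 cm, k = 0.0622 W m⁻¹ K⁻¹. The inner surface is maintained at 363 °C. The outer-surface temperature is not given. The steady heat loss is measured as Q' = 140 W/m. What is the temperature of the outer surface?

T_out = 27.1 °C

Series resistances:
  R'_copper = ln(0.0845/0.0754)/(2πk) = 0.1139/(2π·345) = 5.256×10^-5 m·K/W
  R'_vermiculite board = ln(0.116/0.0845)/(2πk) = 0.3168/(2π·0.0589) = 0.8561 m·K/W
  R'_calcium silicate = ln(0.212/0.116)/(2πk) = 0.6030/(2π·0.0622) = 1.543 m·K/W
ΣR = 2.399 m·K/W
ΔT = Q'·ΣR = 140 × 2.399 = 335.9 K
Heat flows outward, so T_out = T_in − ΔT = 363 − 335.9 = 27.1 °C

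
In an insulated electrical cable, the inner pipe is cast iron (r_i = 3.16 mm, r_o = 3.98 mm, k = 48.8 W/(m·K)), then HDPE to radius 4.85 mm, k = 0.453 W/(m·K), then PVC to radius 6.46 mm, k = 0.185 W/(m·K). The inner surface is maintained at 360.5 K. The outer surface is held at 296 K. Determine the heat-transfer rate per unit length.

Q' = 204 W/m

Resistance network (inner→outer):
  R'_cast iron = ln(0.00398/0.00316)/(2πk) = 0.2307/(2π·48.8) = 7.524×10^-4 m·K/W
  R'_HDPE = ln(0.00485/0.00398)/(2πk) = 0.1977/(2π·0.453) = 0.06946 m·K/W
  R'_PVC = ln(0.00646/0.00485)/(2πk) = 0.2867/(2π·0.185) = 0.2466 m·K/W
ΣR = 7.524×10^-4 + 0.06946 + 0.2466 = 0.3168 m·K/W
Q' = ΔT/ΣR = (360.5 K − 296 K)/0.3168 = 204 W/m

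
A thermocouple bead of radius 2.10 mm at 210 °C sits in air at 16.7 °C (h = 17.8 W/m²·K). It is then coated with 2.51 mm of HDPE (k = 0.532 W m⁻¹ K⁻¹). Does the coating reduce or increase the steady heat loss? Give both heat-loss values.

Critical radius for a sphere: r_cr = 2k/h = 0.0598 m = 5.98 cm.
Outer radius after coating: r₂ = 0.00210 + 0.00251 = 0.00461 m.
Since r₁ < r_cr and r₂ ≤ r_cr, the coating moves toward the maximum at r_cr — heat loss rises.
Bare: R = 1/(4πr₁²h) = 1014 K/W; Q = 193.3/1014 = 0.191 W.
Coated: R = R_cond + R_conv = 249.1 K/W; Q = 193.3/249.1 = 0.776 W.

increases: 0.191 → 0.776 W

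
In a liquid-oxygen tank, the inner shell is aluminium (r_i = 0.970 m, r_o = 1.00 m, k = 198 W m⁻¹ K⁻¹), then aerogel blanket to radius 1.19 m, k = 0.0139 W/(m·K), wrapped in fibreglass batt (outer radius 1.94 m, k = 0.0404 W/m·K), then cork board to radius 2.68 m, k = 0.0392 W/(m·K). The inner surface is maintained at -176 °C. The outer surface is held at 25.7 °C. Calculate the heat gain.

Q = 109 W

Series thermal resistances, inner to outer:
  R_aluminium = (1/0.970 − 1/1.00)/(4πk) = 0.03093/(4π·198) = 1.243×10^-5 K/W
  R_aerogel blanket = (1/1.00 − 1/1.19)/(4πk) = 0.1597/(4π·0.0139) = 0.9141 K/W
  R_fibreglass batt = (1/1.19 − 1/1.94)/(4πk) = 0.3249/(4π·0.0404) = 0.6399 K/W
  R_cork board = (1/1.94 − 1/2.68)/(4πk) = 0.1423/(4π·0.0392) = 0.2889 K/W
ΣR = 1.243×10^-5 + 0.9141 + 0.6399 + 0.2889 = 1.843 K/W
Q = ΔT/ΣR = (-176 °C − 25.7 °C)/1.843 = -109 W
(Negative Q ⇒ heat flows inward; heat gain = 109 W.)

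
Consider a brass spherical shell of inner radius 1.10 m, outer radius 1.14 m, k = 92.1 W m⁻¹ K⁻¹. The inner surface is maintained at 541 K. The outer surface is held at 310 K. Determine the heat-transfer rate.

Q = 8380 kW

Q = 4πk·ΔT/(1/r₁ − 1/r₂) = 4π × 92.1 × 231 / (1/1.10 − 1/1.14) = 8.38×10^6 W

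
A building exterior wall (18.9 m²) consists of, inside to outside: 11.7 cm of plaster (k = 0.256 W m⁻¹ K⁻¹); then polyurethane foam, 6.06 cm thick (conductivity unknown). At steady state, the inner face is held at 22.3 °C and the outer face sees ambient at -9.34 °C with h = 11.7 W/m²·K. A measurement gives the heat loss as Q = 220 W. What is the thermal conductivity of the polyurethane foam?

k = 0.0279 W/m·K

ΣR = ΔT/Q = |22.3 − -9.34|/220 = 0.1438 K/W
Known resistances:
  R_plaster = L/(kA) = 0.117/(0.256·18.9) = 0.02418 K/W
  R_conv,out = 1/(hA) = 1/(11.7·18.9) = 0.004522 K/W
R_polyurethane foam = ΣR − ΣR_known = 0.1438 − 0.02870 = 0.1151 K/W
L/(kA) = 0.1151 ⇒ k = 0.0606/(0.1151·18.9) = 0.0279 W/m·K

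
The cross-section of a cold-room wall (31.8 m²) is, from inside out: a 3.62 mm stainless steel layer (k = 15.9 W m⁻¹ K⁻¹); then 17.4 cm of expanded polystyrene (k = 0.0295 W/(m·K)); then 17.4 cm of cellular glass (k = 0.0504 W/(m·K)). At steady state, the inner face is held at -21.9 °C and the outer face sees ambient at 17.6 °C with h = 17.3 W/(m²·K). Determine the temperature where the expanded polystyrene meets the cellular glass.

Treat each layer as a resistance in series:
  R_stainless steel = L/(kA) = 0.00362/(15.9·31.8) = 7.160×10^-6 K/W
  R_expanded polystyrene = L/(kA) = 0.174/(0.0295·31.8) = 0.1855 K/W
  R_cellular glass = L/(kA) = 0.174/(0.0504·31.8) = 0.1086 K/W
  R_conv,out = 1/(hA) = 1/(17.3·31.8) = 0.001818 K/W
ΣR = 7.160×10^-6 + 0.1855 + 0.1086 + 0.001818 = 0.2959 K/W
Q = ΔT/ΣR = (-21.9 °C − 17.6 °C)/0.2959 = -133.5 W
From the inner boundary to the expanded polystyrene/cellular glass interface, ΣR_partial = 0.1855 K/W.
T_interface = T_in − Q·ΣR_partial = -21.9 °C − (-133.5)(0.1855) = 2.86 °C

T = 2.86 °C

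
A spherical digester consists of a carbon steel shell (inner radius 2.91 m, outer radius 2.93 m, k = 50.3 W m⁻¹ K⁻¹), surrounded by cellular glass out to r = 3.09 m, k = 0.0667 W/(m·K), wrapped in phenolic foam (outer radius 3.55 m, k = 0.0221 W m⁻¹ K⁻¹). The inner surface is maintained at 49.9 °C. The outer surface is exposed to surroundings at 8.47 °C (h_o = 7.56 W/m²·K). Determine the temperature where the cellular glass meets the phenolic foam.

Treat each layer as a resistance in series:
  R_carbon steel = (1/2.91 − 1/2.93)/(4πk) = 0.002346/(4π·50.3) = 3.711×10^-6 K/W
  R_cellular glass = (1/2.93 − 1/3.09)/(4πk) = 0.01767/(4π·0.0667) = 0.02108 K/W
  R_phenolic foam = (1/3.09 − 1/3.55)/(4πk) = 0.04193/(4π·0.0221) = 0.1510 K/W
  R_conv,out = 1/(4πr²h) = 1/(4π·3.55²·7.56) = 8.352×10^-4 K/W
ΣR = 3.711×10^-6 + 0.02108 + 0.1510 + 8.352×10^-4 = 0.1729 K/W
Q = ΔT/ΣR = (49.9 °C − 8.47 °C)/0.1729 = 239.6 W
From the inner boundary to the cellular glass/phenolic foam interface, ΣR_partial = 0.02108 K/W.
T_interface = T_in − Q·ΣR_partial = 49.9 °C − (239.6)(0.02108) = 44.8 °C

T = 44.8 °C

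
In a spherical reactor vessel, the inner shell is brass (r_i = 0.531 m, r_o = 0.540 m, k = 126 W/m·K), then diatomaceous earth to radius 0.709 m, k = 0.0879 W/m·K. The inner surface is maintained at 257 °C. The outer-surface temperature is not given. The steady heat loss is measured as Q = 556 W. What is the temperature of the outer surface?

Sum the resistances:
  R_brass = (1/0.531 − 1/0.540)/(4πk) = 0.03139/(4π·126) = 1.982×10^-5 K/W
  R_diatomaceous earth = (1/0.540 − 1/0.709)/(4πk) = 0.4414/(4π·0.0879) = 0.3996 K/W
ΣR = 0.3996 K/W
ΔT = Q·ΣR = 556 × 0.3996 = 222.2 K
Heat flows outward, so T_out = T_in − ΔT = 257 − 222.2 = 34.8 °C

T_out = 34.8 °C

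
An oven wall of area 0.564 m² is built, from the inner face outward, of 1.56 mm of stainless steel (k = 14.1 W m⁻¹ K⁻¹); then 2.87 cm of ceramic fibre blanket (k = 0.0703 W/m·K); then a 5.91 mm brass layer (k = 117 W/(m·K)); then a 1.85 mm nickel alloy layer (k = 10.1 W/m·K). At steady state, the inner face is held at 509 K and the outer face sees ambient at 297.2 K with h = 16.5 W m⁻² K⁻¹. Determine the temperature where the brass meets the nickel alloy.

Treat each layer as a resistance in series:
  R_stainless steel = L/(kA) = 0.00156/(14.1·0.564) = 1.962×10^-4 K/W
  R_ceramic fibre blanket = L/(kA) = 0.0287/(0.0703·0.564) = 0.7238 K/W
  R_brass = L/(kA) = 0.00591/(117·0.564) = 8.956×10^-5 K/W
  R_nickel alloy = L/(kA) = 0.00185/(10.1·0.564) = 3.248×10^-4 K/W
  R_conv,out = 1/(hA) = 1/(16.5·0.564) = 0.1075 K/W
ΣR = 1.962×10^-4 + 0.7238 + 8.956×10^-5 + 3.248×10^-4 + 0.1075 = 0.8319 K/W
Q = ΔT/ΣR = (509 K − 297.2 K)/0.8319 = 254.6 W
From the inner boundary to the brass/nickel alloy interface, ΣR_partial = 0.7241 K/W.
T_interface = T_in − Q·ΣR_partial = 509 K − (254.6)(0.7241) = 324.6 K

T = 324.6 K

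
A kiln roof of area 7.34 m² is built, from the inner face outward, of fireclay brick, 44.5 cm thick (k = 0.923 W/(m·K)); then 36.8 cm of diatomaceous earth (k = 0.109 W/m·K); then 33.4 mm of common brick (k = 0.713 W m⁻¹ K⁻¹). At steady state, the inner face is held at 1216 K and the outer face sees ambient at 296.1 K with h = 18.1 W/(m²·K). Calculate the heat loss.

Q = 1700 W

Treat each layer as a resistance in series:
  R_fireclay brick = L/(kA) = 0.445/(0.923·7.34) = 0.06568 K/W
  R_diatomaceous earth = L/(kA) = 0.368/(0.109·7.34) = 0.4600 K/W
  R_common brick = L/(kA) = 0.0334/(0.713·7.34) = 0.006382 K/W
  R_conv,out = 1/(hA) = 1/(18.1·7.34) = 0.007527 K/W
ΣR = 0.06568 + 0.4600 + 0.006382 + 0.007527 = 0.5396 K/W
Q = ΔT/ΣR = (1216 K − 296.1 K)/0.5396 = 1700 W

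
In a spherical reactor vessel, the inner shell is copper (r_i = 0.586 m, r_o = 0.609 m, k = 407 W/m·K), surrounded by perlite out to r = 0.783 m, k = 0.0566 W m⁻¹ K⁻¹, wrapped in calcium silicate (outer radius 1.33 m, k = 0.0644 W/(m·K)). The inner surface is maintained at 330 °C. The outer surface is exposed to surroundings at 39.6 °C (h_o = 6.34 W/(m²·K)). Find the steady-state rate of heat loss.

Q = 248 W

Treat each layer as a resistance in series:
  R_copper = (1/0.586 − 1/0.609)/(4πk) = 0.06445/(4π·407) = 1.260×10^-5 K/W
  R_perlite = (1/0.609 − 1/0.783)/(4πk) = 0.3649/(4π·0.0566) = 0.5130 K/W
  R_calcium silicate = (1/0.783 − 1/1.33)/(4πk) = 0.5253/(4π·0.0644) = 0.6491 K/W
  R_conv,out = 1/(4πr²h) = 1/(4π·1.33²·6.34) = 0.007096 K/W
ΣR = 1.260×10^-5 + 0.5130 + 0.6491 + 0.007096 = 1.169 K/W
Q = ΔT/ΣR = (330 °C − 39.6 °C)/1.169 = 248 W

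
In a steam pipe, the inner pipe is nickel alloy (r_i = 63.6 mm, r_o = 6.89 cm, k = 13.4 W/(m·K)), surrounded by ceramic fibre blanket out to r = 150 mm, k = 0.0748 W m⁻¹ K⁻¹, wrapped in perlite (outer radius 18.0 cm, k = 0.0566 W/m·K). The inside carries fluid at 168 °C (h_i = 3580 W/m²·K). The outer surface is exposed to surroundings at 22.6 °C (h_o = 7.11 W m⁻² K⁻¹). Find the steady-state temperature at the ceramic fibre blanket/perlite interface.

T = 63.0 °C

Series thermal resistances, inner to outer:
  R'_conv,in = 1/(2πr h) = 1/(2π·0.0636·3580) = 6.990×10^-4 m·K/W
  R'_nickel alloy = ln(0.0689/0.0636)/(2πk) = 0.08004/(2π·13.4) = 9.507×10^-4 m·K/W
  R'_ceramic fibre blanket = ln(0.150/0.0689)/(2πk) = 0.7780/(2π·0.0748) = 1.655 m·K/W
  R'_perlite = ln(0.180/0.150)/(2πk) = 0.1823/(2π·0.0566) = 0.5127 m·K/W
  R'_conv,out = 1/(2πr h) = 1/(2π·0.180·7.11) = 0.1244 m·K/W
ΣR = 6.990×10^-4 + 9.507×10^-4 + 1.655 + 0.5127 + 0.1244 = 2.294 m·K/W
Q' = ΔT/ΣR = (168 °C − 22.6 °C)/2.294 = 63.38 W/m
From the inner boundary to the ceramic fibre blanket/perlite interface, ΣR_partial = 1.657 m·K/W.
T_interface = T_in − Q'·ΣR_partial = 168 °C − (63.38)(1.657) = 63.0 °C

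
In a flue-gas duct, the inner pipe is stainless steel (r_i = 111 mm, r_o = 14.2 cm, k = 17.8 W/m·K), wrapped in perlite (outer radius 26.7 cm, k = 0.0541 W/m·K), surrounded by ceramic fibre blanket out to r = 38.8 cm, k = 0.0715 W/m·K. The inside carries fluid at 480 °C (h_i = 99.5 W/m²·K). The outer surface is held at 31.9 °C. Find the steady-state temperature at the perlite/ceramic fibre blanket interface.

Treat each layer as a resistance in series:
  R'_conv,in = 1/(2πr h) = 1/(2π·0.111·99.5) = 0.01441 m·K/W
  R'_stainless steel = ln(0.142/0.111)/(2πk) = 0.2463/(2π·17.8) = 0.002202 m·K/W
  R'_perlite = ln(0.267/0.142)/(2πk) = 0.6314/(2π·0.0541) = 1.858 m·K/W
  R'_ceramic fibre blanket = ln(0.388/0.267)/(2πk) = 0.3738/(2π·0.0715) = 0.8320 m·K/W
ΣR = 0.01441 + 0.002202 + 1.858 + 0.8320 = 2.707 m·K/W
Q' = ΔT/ΣR = (480 °C − 31.9 °C)/2.707 = 165.5 W/m
From the inner boundary to the perlite/ceramic fibre blanket interface, ΣR_partial = 1.875 m·K/W.
T_interface = T_in − Q'·ΣR_partial = 480 °C − (165.5)(1.875) = 170 °C

T = 170 °C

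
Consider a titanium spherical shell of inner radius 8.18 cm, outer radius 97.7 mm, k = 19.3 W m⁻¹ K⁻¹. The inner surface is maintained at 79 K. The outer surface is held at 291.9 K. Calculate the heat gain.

Q = 4πk·ΔT/(1/r₁ − 1/r₂) = 4π × 19.3 × 212.9 / (1/0.0818 − 1/0.0977) = 26000 W

Q = 26.0 kW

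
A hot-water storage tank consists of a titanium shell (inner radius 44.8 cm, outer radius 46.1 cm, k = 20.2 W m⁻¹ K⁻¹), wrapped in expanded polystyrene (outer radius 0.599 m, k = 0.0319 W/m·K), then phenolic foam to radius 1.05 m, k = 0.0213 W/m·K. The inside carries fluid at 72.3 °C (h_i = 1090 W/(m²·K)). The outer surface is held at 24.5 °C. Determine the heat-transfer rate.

Q = 12.2 W

Treat each layer as a resistance in series:
  R_conv,in = 1/(4πr²h) = 1/(4π·0.448²·1090) = 3.638×10^-4 K/W
  R_titanium = (1/0.448 − 1/0.461)/(4πk) = 0.06295/(4π·20.2) = 2.480×10^-4 K/W
  R_expanded polystyrene = (1/0.461 − 1/0.599)/(4πk) = 0.4997/(4π·0.0319) = 1.247 K/W
  R_phenolic foam = (1/0.599 − 1/1.05)/(4πk) = 0.7171/(4π·0.0213) = 2.679 K/W
ΣR = 3.638×10^-4 + 2.480×10^-4 + 1.247 + 2.679 = 3.927 K/W
Q = ΔT/ΣR = (72.3 °C − 24.5 °C)/3.927 = 12.2 W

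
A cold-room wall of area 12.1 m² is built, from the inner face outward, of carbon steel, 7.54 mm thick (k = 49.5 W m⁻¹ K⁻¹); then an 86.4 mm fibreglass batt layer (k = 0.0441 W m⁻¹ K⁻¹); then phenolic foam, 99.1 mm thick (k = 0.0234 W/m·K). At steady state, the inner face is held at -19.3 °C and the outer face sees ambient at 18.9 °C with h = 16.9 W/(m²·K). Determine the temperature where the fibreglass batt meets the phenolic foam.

T = -7.33 °C

Resistance network (inner→outer):
  R_carbon steel = L/(kA) = 0.00754/(49.5·12.1) = 1.259×10^-5 K/W
  R_fibreglass batt = L/(kA) = 0.0864/(0.0441·12.1) = 0.1619 K/W
  R_phenolic foam = L/(kA) = 0.0991/(0.0234·12.1) = 0.3500 K/W
  R_conv,out = 1/(hA) = 1/(16.9·12.1) = 0.004890 K/W
ΣR = 1.259×10^-5 + 0.1619 + 0.3500 + 0.004890 = 0.5168 K/W
Q = ΔT/ΣR = (-19.3 °C − 18.9 °C)/0.5168 = -73.92 W
From the inner boundary to the fibreglass batt/phenolic foam interface, ΣR_partial = 0.1619 K/W.
T_interface = T_in − Q·ΣR_partial = -19.3 °C − (-73.92)(0.1619) = -7.33 °C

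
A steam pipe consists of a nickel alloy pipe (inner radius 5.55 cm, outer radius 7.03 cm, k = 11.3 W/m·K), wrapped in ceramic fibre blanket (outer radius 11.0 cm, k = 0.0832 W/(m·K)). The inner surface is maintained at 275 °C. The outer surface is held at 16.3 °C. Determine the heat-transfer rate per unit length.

Series thermal resistances, inner to outer:
  R'_nickel alloy = ln(0.0703/0.0555)/(2πk) = 0.2364/(2π·11.3) = 0.003329 m·K/W
  R'_ceramic fibre blanket = ln(0.110/0.0703)/(2πk) = 0.4477/(2π·0.0832) = 0.8564 m·K/W
ΣR = 0.003329 + 0.8564 = 0.8597 m·K/W
Q' = ΔT/ΣR = (275 °C − 16.3 °C)/0.8597 = 301 W/m

Q' = 301 W/m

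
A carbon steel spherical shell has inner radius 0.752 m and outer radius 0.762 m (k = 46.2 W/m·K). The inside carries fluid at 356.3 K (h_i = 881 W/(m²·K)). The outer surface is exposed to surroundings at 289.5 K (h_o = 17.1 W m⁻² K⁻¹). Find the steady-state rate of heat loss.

Q = 8.14 kW

Treat each layer as a resistance in series:
  R_conv,in = 1/(4πr²h) = 1/(4π·0.752²·881) = 1.597×10^-4 K/W
  R_carbon steel = (1/0.752 − 1/0.762)/(4πk) = 0.01745/(4π·46.2) = 3.006×10^-5 K/W
  R_conv,out = 1/(4πr²h) = 1/(4π·0.762²·17.1) = 0.008015 K/W
ΣR = 1.597×10^-4 + 3.006×10^-5 + 0.008015 = 0.008205 K/W
Q = ΔT/ΣR = (356.3 K − 289.5 K)/0.008205 = 8140 W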